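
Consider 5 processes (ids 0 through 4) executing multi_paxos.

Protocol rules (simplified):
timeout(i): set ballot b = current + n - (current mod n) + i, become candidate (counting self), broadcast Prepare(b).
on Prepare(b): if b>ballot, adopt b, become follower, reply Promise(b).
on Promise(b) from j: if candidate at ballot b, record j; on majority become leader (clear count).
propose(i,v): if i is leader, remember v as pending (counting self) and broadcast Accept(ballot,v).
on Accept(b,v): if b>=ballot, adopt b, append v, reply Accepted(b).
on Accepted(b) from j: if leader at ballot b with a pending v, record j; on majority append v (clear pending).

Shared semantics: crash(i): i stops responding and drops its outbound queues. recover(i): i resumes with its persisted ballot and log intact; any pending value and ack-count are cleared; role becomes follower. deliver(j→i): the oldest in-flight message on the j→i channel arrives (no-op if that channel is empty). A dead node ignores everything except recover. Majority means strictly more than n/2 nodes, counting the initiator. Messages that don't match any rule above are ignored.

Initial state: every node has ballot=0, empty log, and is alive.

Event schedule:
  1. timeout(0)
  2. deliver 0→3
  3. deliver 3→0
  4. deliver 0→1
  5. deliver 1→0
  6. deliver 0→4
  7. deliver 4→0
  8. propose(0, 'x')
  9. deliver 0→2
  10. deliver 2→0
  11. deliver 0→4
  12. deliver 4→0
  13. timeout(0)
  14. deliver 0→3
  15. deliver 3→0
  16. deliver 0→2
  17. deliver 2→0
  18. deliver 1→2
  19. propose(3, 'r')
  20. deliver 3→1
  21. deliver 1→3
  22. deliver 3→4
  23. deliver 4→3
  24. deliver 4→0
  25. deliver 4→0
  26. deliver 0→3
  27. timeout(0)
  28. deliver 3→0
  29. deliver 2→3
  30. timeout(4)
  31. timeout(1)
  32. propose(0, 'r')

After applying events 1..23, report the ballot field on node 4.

5

step 1 timeout(0): 0={cand,b=5,log=-}
step 2 deliver 0→3: 3={foll,b=5,log=-}
step 3 deliver 3→0: —
step 4 deliver 0→1: 1={foll,b=5,log=-}
step 5 deliver 1→0: 0={lead,b=5,log=-}
step 6 deliver 0→4: 4={foll,b=5,log=-}
step 7 deliver 4→0: —
step 8 propose(0,'x'): —
step 9 deliver 0→2: 2={foll,b=5,log=-}
step 10 deliver 2→0: —
step 11 deliver 0→4: 4={foll,b=5,log=x}
step 12 deliver 4→0: —
step 13 timeout(0): 0={cand,b=10,log=-}
step 14 deliver 0→3: 3={foll,b=5,log=x}
step 15 deliver 3→0: —
step 16 deliver 0→2: 2={foll,b=5,log=x}
step 17 deliver 2→0: —
step 18 deliver 1→2: —
step 19 propose(3,'r'): —
step 20 deliver 3→1: —
step 21 deliver 1→3: —
step 22 deliver 3→4: —
step 23 deliver 4→3: —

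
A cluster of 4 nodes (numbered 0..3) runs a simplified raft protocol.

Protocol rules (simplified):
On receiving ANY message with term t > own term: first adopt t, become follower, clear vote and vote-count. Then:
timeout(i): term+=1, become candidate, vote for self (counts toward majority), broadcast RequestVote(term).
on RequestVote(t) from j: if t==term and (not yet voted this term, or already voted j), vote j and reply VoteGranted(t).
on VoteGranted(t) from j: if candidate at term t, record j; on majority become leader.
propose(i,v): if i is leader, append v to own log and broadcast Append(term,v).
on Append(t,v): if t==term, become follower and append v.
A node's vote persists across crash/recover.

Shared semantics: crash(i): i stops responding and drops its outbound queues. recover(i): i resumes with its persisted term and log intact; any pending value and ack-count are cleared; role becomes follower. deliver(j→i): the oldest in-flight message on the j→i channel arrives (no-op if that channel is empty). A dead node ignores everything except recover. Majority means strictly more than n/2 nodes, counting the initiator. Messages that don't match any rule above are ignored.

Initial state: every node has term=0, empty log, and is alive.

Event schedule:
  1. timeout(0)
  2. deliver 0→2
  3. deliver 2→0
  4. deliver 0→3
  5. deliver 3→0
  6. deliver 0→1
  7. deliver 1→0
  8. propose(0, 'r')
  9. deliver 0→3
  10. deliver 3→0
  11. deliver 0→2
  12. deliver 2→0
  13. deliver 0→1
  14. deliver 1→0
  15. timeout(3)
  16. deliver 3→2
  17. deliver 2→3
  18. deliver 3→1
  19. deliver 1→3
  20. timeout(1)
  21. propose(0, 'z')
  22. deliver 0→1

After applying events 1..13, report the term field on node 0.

[1] timeout(0) → N0(cand t1 [-])
[2] deliver 0→2 → N2(foll t1 [-])
[3] deliver 2→0 → ∅
[4] deliver 0→3 → N3(foll t1 [-])
[5] deliver 3→0 → N0(lead t1 [-])
[6] deliver 0→1 → N1(foll t1 [-])
[7] deliver 1→0 → ∅
[8] propose(0,'r') → N0(lead t1 [r])
[9] deliver 0→3 → N3(foll t1 [r])
[10] deliver 3→0 → ∅
[11] deliver 0→2 → N2(foll t1 [r])
[12] deliver 2→0 → ∅
[13] deliver 0→1 → N1(foll t1 [r])

1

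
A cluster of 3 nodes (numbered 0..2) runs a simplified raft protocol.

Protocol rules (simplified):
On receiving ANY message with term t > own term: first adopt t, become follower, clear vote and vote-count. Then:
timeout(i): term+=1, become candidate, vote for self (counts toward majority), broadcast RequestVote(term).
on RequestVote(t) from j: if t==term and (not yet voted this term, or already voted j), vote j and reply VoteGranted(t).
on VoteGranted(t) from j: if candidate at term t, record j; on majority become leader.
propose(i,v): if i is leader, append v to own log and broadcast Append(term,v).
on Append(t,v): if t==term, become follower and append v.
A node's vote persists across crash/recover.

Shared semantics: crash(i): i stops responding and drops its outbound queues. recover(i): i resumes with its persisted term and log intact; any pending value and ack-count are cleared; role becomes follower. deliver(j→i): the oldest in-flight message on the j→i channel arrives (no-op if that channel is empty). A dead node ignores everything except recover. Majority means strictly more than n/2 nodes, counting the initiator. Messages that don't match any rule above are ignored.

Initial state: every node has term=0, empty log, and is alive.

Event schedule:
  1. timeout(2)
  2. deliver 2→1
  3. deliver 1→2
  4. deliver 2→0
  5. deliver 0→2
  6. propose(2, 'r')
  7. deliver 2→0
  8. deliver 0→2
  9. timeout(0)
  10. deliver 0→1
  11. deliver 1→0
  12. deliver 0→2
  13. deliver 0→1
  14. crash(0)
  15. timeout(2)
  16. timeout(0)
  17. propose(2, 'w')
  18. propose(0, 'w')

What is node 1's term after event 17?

2

step 1 timeout(2): 2={cand,t=1,log=-}
step 2 deliver 2→1: 1={foll,t=1,log=-}
step 3 deliver 1→2: 2={lead,t=1,log=-}
step 4 deliver 2→0: 0={foll,t=1,log=-}
step 5 deliver 0→2: —
step 6 propose(2,'r'): 2={lead,t=1,log=r}
step 7 deliver 2→0: 0={foll,t=1,log=r}
step 8 deliver 0→2: —
step 9 timeout(0): 0={cand,t=2,log=r}
step 10 deliver 0→1: 1={foll,t=2,log=-}
step 11 deliver 1→0: 0={lead,t=2,log=r}
step 12 deliver 0→2: 2={foll,t=2,log=r}
step 13 deliver 0→1: —
step 14 crash(0): 0={✗lead,t=2,log=r}
step 15 timeout(2): 2={cand,t=3,log=r}
step 16 timeout(0): —
step 17 propose(2,'w'): —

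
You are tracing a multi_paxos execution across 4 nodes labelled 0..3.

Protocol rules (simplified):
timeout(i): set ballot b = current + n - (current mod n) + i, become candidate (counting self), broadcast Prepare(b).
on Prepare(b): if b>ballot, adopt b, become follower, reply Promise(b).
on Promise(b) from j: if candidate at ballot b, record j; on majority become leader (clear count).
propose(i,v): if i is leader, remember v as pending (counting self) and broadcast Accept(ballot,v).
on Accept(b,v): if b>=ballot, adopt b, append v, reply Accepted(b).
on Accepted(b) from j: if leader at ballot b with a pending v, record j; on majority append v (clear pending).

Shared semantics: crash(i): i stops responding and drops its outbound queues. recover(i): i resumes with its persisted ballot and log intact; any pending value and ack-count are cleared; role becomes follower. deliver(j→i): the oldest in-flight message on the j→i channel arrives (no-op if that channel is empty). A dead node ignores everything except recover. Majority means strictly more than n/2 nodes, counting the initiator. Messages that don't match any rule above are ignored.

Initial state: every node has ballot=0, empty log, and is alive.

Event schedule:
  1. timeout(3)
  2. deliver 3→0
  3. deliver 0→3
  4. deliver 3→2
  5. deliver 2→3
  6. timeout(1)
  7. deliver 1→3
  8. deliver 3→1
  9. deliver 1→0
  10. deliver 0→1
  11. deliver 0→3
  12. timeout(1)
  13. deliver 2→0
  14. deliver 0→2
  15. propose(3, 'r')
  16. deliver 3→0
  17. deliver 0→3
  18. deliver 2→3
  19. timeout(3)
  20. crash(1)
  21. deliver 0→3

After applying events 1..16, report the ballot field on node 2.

e1 timeout(3): 3[cand,b=7,-]
e2 deliver 3→0: 0[foll,b=7,-]
e3 deliver 0→3: ·
e4 deliver 3→2: 2[foll,b=7,-]
e5 deliver 2→3: 3[lead,b=7,-]
e6 timeout(1): 1[cand,b=5,-]
e7 deliver 1→3: ·
e8 deliver 3→1: 1[foll,b=7,-]
e9 deliver 1→0: ·
e10 deliver 0→1: ·
e11 deliver 0→3: ·
e12 timeout(1): 1[cand,b=9,-]
e13 deliver 2→0: ·
e14 deliver 0→2: ·
e15 propose(3,'r'): ·
e16 deliver 3→0: 0[foll,b=7,r]

7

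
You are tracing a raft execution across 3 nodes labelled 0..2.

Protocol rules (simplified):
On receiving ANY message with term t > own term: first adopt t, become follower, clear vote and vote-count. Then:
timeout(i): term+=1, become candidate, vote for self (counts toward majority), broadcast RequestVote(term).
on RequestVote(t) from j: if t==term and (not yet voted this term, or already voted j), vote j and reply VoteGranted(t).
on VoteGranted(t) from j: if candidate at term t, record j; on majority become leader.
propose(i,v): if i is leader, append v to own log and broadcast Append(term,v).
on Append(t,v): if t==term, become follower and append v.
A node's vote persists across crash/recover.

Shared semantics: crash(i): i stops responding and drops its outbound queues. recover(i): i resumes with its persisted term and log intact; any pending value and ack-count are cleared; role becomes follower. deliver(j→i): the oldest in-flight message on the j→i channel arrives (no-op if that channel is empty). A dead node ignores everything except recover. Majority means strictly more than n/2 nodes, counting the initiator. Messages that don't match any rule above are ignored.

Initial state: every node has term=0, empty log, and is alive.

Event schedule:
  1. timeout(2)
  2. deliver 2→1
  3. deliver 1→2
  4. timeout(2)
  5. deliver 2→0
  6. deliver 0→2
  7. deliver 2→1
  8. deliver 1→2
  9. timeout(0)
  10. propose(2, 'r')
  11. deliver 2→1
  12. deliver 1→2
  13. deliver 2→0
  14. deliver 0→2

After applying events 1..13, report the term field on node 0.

[1] timeout(2) → N2(cand t1 [-])
[2] deliver 2→1 → N1(foll t1 [-])
[3] deliver 1→2 → N2(lead t1 [-])
[4] timeout(2) → N2(cand t2 [-])
[5] deliver 2→0 → N0(foll t1 [-])
[6] deliver 0→2 → ∅
[7] deliver 2→1 → N1(foll t2 [-])
[8] deliver 1→2 → N2(lead t2 [-])
[9] timeout(0) → N0(cand t2 [-])
[10] propose(2,'r') → N2(lead t2 [r])
[11] deliver 2→1 → N1(foll t2 [r])
[12] deliver 1→2 → ∅
[13] deliver 2→0 → ∅

2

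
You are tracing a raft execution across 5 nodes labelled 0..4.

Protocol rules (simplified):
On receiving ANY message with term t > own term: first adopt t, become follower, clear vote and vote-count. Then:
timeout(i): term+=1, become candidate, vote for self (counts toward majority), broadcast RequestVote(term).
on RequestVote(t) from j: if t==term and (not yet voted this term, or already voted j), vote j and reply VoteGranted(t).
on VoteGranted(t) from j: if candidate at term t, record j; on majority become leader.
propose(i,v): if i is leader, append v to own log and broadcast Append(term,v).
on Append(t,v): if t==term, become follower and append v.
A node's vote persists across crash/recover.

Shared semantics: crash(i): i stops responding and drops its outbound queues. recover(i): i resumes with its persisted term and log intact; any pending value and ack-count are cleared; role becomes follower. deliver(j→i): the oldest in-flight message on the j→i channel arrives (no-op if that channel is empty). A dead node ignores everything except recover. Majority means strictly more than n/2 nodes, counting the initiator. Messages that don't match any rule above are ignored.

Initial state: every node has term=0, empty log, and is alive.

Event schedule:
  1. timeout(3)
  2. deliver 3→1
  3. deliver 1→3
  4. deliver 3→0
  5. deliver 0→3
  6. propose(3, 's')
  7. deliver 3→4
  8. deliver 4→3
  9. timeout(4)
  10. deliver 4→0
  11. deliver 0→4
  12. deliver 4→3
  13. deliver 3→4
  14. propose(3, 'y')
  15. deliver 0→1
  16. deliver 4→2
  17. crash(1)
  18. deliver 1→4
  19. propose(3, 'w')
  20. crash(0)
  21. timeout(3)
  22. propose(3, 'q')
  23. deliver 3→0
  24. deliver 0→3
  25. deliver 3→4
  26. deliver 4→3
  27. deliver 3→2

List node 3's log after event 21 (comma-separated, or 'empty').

s

[1] timeout(3) → N3(cand t1 [-])
[2] deliver 3→1 → N1(foll t1 [-])
[3] deliver 1→3 → ∅
[4] deliver 3→0 → N0(foll t1 [-])
[5] deliver 0→3 → N3(lead t1 [-])
[6] propose(3,'s') → N3(lead t1 [s])
[7] deliver 3→4 → N4(foll t1 [-])
[8] deliver 4→3 → ∅
[9] timeout(4) → N4(cand t2 [-])
[10] deliver 4→0 → N0(foll t2 [-])
[11] deliver 0→4 → ∅
[12] deliver 4→3 → N3(foll t2 [s])
[13] deliver 3→4 → ∅
[14] propose(3,'y') → ∅
[15] deliver 0→1 → ∅
[16] deliver 4→2 → N2(foll t2 [-])
[17] crash(1) → N1(✗foll t1 [-])
[18] deliver 1→4 → ∅
[19] propose(3,'w') → ∅
[20] crash(0) → N0(✗foll t2 [-])
[21] timeout(3) → N3(cand t3 [s])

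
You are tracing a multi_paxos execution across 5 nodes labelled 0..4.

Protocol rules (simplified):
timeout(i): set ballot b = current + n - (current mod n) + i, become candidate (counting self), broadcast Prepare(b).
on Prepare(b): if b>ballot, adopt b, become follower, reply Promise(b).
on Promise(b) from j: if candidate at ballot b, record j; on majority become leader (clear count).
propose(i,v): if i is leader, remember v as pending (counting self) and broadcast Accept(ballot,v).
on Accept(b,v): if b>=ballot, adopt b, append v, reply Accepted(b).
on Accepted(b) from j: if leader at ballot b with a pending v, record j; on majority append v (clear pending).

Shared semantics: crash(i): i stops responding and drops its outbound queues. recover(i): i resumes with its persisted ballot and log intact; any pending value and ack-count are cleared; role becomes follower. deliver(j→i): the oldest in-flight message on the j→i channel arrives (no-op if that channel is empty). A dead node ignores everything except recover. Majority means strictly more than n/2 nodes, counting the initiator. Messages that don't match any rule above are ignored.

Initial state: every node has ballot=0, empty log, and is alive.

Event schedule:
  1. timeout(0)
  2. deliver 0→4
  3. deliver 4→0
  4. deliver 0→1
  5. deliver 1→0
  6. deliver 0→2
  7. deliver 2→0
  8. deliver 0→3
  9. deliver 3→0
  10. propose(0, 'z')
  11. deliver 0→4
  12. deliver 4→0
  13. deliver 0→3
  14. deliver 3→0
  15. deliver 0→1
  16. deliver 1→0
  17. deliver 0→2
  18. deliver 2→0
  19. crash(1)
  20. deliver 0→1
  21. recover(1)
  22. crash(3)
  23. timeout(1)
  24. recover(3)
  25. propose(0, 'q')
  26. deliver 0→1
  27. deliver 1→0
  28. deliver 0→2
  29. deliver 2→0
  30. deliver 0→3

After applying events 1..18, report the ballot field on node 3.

1. timeout(0):  <0:cand b5 ->
2. deliver 0→4:  <4:foll b5 ->
3. deliver 4→0:  nop
4. deliver 0→1:  <1:foll b5 ->
5. deliver 1→0:  <0:lead b5 ->
6. deliver 0→2:  <2:foll b5 ->
7. deliver 2→0:  nop
8. deliver 0→3:  <3:foll b5 ->
9. deliver 3→0:  nop
10. propose(0,'z'):  nop
11. deliver 0→4:  <4:foll b5 z>
12. deliver 4→0:  nop
13. deliver 0→3:  <3:foll b5 z>
14. deliver 3→0:  <0:lead b5 z>
15. deliver 0→1:  <1:foll b5 z>
16. deliver 1→0:  nop
17. deliver 0→2:  <2:foll b5 z>
18. deliver 2→0:  nop

5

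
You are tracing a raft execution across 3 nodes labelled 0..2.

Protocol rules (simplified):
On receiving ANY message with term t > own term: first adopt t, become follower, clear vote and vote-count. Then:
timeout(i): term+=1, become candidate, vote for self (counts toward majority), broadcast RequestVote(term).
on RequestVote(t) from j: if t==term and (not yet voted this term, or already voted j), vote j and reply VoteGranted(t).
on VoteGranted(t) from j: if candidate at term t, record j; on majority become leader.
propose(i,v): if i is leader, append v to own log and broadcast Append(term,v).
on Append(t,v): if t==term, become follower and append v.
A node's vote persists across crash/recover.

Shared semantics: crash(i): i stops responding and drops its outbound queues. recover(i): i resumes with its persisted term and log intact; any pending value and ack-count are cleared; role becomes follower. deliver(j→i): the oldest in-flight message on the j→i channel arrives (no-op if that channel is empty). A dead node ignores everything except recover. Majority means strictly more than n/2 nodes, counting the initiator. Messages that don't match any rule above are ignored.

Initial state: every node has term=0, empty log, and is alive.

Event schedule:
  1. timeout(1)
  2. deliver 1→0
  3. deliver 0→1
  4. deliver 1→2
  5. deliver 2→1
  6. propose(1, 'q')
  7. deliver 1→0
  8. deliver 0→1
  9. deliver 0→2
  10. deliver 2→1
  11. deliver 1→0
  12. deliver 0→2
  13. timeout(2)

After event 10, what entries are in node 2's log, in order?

e1 timeout(1): 1[cand,t=1,-]
e2 deliver 1→0: 0[foll,t=1,-]
e3 deliver 0→1: 1[lead,t=1,-]
e4 deliver 1→2: 2[foll,t=1,-]
e5 deliver 2→1: ·
e6 propose(1,'q'): 1[lead,t=1,q]
e7 deliver 1→0: 0[foll,t=1,q]
e8 deliver 0→1: ·
e9 deliver 0→2: ·
e10 deliver 2→1: ·

empty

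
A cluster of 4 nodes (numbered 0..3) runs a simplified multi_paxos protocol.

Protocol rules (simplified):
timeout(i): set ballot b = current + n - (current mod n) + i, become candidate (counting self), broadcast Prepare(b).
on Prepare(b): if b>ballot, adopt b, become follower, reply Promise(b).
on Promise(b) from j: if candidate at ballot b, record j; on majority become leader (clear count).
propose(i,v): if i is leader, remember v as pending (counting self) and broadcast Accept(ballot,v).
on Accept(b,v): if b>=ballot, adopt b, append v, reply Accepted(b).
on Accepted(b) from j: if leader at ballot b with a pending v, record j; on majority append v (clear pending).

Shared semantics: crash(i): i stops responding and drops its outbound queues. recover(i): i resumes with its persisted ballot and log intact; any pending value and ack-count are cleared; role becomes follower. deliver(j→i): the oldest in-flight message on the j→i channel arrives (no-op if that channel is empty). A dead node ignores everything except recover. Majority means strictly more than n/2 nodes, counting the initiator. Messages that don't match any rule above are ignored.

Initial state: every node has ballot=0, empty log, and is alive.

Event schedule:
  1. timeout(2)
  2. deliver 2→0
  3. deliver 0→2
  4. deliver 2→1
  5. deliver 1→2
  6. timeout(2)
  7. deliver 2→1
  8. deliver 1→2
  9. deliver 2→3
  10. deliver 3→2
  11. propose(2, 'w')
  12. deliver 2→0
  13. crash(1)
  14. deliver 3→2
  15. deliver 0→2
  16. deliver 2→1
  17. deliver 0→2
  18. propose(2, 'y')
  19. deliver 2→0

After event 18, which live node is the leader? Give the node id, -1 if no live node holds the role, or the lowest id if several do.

1. timeout(2):  <2:cand b6 ->
2. deliver 2→0:  <0:foll b6 ->
3. deliver 0→2:  nop
4. deliver 2→1:  <1:foll b6 ->
5. deliver 1→2:  <2:lead b6 ->
6. timeout(2):  <2:cand b10 ->
7. deliver 2→1:  <1:foll b10 ->
8. deliver 1→2:  nop
9. deliver 2→3:  <3:foll b6 ->
10. deliver 3→2:  nop
11. propose(2,'w'):  nop
12. deliver 2→0:  <0:foll b10 ->
13. crash(1):  <1:✗foll b10 ->
14. deliver 3→2:  nop
15. deliver 0→2:  <2:lead b10 ->
16. deliver 2→1:  nop
17. deliver 0→2:  nop
18. propose(2,'y'):  nop

2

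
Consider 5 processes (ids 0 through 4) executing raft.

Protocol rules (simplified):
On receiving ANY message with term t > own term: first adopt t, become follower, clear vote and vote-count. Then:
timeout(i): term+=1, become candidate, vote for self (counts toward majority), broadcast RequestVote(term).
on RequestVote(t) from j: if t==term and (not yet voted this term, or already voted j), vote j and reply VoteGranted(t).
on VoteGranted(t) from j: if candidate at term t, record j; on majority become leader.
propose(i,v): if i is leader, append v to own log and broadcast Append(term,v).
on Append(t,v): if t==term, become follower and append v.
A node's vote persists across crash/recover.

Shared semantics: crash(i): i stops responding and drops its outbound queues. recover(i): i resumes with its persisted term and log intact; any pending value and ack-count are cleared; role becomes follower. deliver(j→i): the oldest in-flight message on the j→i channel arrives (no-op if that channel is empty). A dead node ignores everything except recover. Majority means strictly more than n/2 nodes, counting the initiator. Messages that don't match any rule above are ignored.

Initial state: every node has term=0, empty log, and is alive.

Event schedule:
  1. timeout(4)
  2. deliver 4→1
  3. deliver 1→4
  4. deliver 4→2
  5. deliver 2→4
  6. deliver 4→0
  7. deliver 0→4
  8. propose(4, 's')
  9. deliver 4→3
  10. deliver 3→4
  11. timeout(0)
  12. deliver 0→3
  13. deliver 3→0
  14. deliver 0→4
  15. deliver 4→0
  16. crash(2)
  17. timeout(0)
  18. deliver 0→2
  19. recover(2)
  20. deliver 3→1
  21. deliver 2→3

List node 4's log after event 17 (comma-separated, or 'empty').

s

step 1 timeout(4): 4={cand,t=1,log=-}
step 2 deliver 4→1: 1={foll,t=1,log=-}
step 3 deliver 1→4: —
step 4 deliver 4→2: 2={foll,t=1,log=-}
step 5 deliver 2→4: 4={lead,t=1,log=-}
step 6 deliver 4→0: 0={foll,t=1,log=-}
step 7 deliver 0→4: —
step 8 propose(4,'s'): 4={lead,t=1,log=s}
step 9 deliver 4→3: 3={foll,t=1,log=-}
step 10 deliver 3→4: —
step 11 timeout(0): 0={cand,t=2,log=-}
step 12 deliver 0→3: 3={foll,t=2,log=-}
step 13 deliver 3→0: —
step 14 deliver 0→4: 4={foll,t=2,log=s}
step 15 deliver 4→0: —
step 16 crash(2): 2={✗foll,t=1,log=-}
step 17 timeout(0): 0={cand,t=3,log=-}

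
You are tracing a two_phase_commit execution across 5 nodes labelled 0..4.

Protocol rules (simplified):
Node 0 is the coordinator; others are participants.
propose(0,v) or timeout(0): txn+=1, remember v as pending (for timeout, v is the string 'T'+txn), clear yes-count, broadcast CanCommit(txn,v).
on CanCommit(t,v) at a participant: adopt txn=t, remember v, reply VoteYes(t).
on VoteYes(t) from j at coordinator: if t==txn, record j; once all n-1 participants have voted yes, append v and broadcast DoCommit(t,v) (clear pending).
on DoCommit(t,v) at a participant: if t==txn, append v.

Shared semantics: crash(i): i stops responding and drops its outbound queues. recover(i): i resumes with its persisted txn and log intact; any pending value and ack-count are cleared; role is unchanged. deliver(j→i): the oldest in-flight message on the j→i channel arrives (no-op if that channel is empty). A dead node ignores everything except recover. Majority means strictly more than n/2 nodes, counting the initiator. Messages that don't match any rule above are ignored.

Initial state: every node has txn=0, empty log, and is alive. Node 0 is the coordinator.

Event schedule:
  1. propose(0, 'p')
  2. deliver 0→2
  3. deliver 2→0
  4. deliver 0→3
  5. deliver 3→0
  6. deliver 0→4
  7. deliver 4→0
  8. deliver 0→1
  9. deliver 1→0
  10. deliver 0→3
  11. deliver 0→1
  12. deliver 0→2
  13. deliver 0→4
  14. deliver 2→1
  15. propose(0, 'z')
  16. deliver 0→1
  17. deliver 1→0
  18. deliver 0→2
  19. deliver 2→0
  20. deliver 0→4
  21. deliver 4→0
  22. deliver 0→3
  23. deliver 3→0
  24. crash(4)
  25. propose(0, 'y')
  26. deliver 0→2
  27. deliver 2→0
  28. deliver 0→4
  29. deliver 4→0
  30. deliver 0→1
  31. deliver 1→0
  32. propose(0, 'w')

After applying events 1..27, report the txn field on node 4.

2

step 1 propose(0,'p'): 0={coor,t=1,log=-}
step 2 deliver 0→2: 2={part,t=1,log=-}
step 3 deliver 2→0: —
step 4 deliver 0→3: 3={part,t=1,log=-}
step 5 deliver 3→0: —
step 6 deliver 0→4: 4={part,t=1,log=-}
step 7 deliver 4→0: —
step 8 deliver 0→1: 1={part,t=1,log=-}
step 9 deliver 1→0: 0={coor,t=1,log=p}
step 10 deliver 0→3: 3={part,t=1,log=p}
step 11 deliver 0→1: 1={part,t=1,log=p}
step 12 deliver 0→2: 2={part,t=1,log=p}
step 13 deliver 0→4: 4={part,t=1,log=p}
step 14 deliver 2→1: —
step 15 propose(0,'z'): 0={coor,t=2,log=p}
step 16 deliver 0→1: 1={part,t=2,log=p}
step 17 deliver 1→0: —
step 18 deliver 0→2: 2={part,t=2,log=p}
step 19 deliver 2→0: —
step 20 deliver 0→4: 4={part,t=2,log=p}
step 21 deliver 4→0: —
step 22 deliver 0→3: 3={part,t=2,log=p}
step 23 deliver 3→0: 0={coor,t=2,log=p,z}
step 24 crash(4): 4={✗part,t=2,log=p}
step 25 propose(0,'y'): 0={coor,t=3,log=p,z}
step 26 deliver 0→2: 2={part,t=2,log=p,z}
step 27 deliver 2→0: —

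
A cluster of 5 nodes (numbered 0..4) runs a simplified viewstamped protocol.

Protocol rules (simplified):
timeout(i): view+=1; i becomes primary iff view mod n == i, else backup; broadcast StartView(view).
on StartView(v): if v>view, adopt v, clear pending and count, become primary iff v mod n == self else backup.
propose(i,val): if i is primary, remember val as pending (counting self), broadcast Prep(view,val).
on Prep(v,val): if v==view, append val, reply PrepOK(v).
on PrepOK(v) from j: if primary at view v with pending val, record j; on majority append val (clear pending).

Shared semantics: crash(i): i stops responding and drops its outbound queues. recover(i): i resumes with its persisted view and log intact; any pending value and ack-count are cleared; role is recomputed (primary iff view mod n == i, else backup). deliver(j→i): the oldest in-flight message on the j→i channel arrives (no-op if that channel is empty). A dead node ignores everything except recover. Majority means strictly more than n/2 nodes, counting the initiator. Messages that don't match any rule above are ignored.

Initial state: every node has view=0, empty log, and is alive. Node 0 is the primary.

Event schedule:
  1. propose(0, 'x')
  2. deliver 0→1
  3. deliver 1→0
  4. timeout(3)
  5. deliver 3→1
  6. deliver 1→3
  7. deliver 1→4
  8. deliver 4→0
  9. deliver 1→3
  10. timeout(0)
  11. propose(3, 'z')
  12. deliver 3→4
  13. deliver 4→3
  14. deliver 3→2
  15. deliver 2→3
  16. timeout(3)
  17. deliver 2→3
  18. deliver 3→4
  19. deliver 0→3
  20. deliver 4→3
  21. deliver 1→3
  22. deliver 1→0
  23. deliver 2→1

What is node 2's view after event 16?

step 1 propose(0,'x'): —
step 2 deliver 0→1: 1={back,v=0,log=x}
step 3 deliver 1→0: —
step 4 timeout(3): 3={back,v=1,log=-}
step 5 deliver 3→1: 1={prim,v=1,log=x}
step 6 deliver 1→3: —
step 7 deliver 1→4: —
step 8 deliver 4→0: —
step 9 deliver 1→3: —
step 10 timeout(0): 0={back,v=1,log=-}
step 11 propose(3,'z'): —
step 12 deliver 3→4: 4={back,v=1,log=-}
step 13 deliver 4→3: —
step 14 deliver 3→2: 2={back,v=1,log=-}
step 15 deliver 2→3: —
step 16 timeout(3): 3={back,v=2,log=-}

1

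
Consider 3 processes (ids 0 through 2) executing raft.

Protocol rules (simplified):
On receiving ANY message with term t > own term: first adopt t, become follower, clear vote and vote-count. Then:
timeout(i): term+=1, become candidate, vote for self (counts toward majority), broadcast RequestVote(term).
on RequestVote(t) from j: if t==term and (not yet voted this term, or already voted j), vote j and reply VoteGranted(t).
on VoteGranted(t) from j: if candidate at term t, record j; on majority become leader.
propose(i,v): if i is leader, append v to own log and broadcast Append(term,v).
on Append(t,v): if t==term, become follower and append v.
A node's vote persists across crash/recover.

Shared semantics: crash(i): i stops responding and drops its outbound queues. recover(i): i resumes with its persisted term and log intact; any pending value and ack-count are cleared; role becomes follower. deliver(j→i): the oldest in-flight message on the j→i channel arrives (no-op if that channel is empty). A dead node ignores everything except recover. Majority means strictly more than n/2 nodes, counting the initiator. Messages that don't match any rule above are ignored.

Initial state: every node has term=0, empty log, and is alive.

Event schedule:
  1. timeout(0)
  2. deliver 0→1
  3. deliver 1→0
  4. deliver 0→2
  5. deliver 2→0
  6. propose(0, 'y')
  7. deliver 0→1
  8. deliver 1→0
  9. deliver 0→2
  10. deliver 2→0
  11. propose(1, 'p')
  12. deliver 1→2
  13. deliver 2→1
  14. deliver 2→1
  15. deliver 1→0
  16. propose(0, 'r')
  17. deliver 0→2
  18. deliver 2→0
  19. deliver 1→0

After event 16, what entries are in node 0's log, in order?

[1] timeout(0) → N0(cand t1 [-])
[2] deliver 0→1 → N1(foll t1 [-])
[3] deliver 1→0 → N0(lead t1 [-])
[4] deliver 0→2 → N2(foll t1 [-])
[5] deliver 2→0 → ∅
[6] propose(0,'y') → N0(lead t1 [y])
[7] deliver 0→1 → N1(foll t1 [y])
[8] deliver 1→0 → ∅
[9] deliver 0→2 → N2(foll t1 [y])
[10] deliver 2→0 → ∅
[11] propose(1,'p') → ∅
[12] deliver 1→2 → ∅
[13] deliver 2→1 → ∅
[14] deliver 2→1 → ∅
[15] deliver 1→0 → ∅
[16] propose(0,'r') → N0(lead t1 [y,r])

y,r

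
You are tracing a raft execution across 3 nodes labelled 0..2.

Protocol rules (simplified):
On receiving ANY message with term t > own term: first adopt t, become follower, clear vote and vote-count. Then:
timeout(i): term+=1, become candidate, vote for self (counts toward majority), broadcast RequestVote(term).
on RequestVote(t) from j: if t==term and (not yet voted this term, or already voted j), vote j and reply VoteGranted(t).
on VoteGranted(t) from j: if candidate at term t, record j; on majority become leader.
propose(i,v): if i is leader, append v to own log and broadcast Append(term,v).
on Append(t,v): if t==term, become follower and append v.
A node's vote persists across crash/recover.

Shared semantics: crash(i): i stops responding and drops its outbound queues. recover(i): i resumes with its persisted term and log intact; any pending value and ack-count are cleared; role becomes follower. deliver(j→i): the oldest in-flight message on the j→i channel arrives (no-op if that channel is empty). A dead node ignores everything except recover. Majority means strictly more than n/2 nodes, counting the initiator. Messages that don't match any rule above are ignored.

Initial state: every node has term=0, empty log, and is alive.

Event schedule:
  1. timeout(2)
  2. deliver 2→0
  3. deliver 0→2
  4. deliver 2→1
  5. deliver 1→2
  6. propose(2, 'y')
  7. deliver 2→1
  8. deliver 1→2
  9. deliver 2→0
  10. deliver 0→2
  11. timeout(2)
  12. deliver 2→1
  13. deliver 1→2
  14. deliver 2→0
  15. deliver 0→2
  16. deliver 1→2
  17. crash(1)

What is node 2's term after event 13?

after 1 — timeout(2): n2:cand/t1/[-]
after 2 — deliver 2→0: n0:foll/t1/[-]
after 3 — deliver 0→2: n2:lead/t1/[-]
after 4 — deliver 2→1: n1:foll/t1/[-]
after 5 — deliver 1→2: ·
after 6 — propose(2,'y'): n2:lead/t1/[y]
after 7 — deliver 2→1: n1:foll/t1/[y]
after 8 — deliver 1→2: ·
after 9 — deliver 2→0: n0:foll/t1/[y]
after 10 — deliver 0→2: ·
after 11 — timeout(2): n2:cand/t2/[y]
after 12 — deliver 2→1: n1:foll/t2/[y]
after 13 — deliver 1→2: n2:lead/t2/[y]

2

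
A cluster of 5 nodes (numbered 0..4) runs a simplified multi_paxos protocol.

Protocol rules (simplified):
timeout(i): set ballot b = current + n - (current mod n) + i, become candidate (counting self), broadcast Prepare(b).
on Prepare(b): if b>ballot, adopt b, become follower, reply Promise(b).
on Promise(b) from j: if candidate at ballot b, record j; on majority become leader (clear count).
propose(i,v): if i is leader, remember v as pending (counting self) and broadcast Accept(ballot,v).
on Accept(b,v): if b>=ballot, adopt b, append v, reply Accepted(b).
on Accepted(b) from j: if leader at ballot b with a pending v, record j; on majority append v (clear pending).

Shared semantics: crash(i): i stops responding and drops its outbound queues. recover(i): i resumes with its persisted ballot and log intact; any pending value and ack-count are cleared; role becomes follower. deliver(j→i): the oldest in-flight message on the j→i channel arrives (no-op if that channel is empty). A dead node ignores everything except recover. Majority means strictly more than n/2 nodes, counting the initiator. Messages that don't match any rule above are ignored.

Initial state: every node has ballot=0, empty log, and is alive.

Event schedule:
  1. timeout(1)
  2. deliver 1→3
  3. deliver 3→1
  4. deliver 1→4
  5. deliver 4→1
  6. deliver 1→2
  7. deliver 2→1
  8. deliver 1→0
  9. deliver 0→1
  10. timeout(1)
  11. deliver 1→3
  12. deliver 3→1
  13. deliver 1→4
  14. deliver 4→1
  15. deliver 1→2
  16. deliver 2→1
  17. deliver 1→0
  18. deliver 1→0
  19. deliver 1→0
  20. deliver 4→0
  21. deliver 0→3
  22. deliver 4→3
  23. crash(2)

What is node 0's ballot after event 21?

11

1. timeout(1):  <1:cand b6 ->
2. deliver 1→3:  <3:foll b6 ->
3. deliver 3→1:  nop
4. deliver 1→4:  <4:foll b6 ->
5. deliver 4→1:  <1:lead b6 ->
6. deliver 1→2:  <2:foll b6 ->
7. deliver 2→1:  nop
8. deliver 1→0:  <0:foll b6 ->
9. deliver 0→1:  nop
10. timeout(1):  <1:cand b11 ->
11. deliver 1→3:  <3:foll b11 ->
12. deliver 3→1:  nop
13. deliver 1→4:  <4:foll b11 ->
14. deliver 4→1:  <1:lead b11 ->
15. deliver 1→2:  <2:foll b11 ->
16. deliver 2→1:  nop
17. deliver 1→0:  <0:foll b11 ->
18. deliver 1→0:  nop
19. deliver 1→0:  nop
20. deliver 4→0:  nop
21. deliver 0→3:  nop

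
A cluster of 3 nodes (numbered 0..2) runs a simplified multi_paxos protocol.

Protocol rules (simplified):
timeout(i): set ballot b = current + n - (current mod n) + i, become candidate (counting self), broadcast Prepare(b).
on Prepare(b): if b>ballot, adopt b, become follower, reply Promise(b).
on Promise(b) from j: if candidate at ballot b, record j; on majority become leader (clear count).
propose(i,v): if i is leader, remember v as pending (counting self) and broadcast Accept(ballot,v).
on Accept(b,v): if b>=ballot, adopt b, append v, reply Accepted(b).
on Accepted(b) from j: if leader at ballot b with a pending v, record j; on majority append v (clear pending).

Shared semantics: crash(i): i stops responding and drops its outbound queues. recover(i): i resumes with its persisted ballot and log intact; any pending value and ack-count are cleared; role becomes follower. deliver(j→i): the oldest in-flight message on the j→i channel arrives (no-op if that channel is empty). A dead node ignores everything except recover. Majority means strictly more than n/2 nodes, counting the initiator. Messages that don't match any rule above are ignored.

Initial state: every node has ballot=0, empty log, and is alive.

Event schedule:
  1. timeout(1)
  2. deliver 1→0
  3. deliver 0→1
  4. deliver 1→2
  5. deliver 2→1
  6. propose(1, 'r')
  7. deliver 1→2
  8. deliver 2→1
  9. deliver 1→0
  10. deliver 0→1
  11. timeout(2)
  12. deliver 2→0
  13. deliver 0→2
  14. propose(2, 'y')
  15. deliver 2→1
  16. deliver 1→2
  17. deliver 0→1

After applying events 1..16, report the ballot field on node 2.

8

after 1 — timeout(1): n1:cand/b4/[-]
after 2 — deliver 1→0: n0:foll/b4/[-]
after 3 — deliver 0→1: n1:lead/b4/[-]
after 4 — deliver 1→2: n2:foll/b4/[-]
after 5 — deliver 2→1: ·
after 6 — propose(1,'r'): ·
after 7 — deliver 1→2: n2:foll/b4/[r]
after 8 — deliver 2→1: n1:lead/b4/[r]
after 9 — deliver 1→0: n0:foll/b4/[r]
after 10 — deliver 0→1: ·
after 11 — timeout(2): n2:cand/b8/[r]
after 12 — deliver 2→0: n0:foll/b8/[r]
after 13 — deliver 0→2: n2:lead/b8/[r]
after 14 — propose(2,'y'): ·
after 15 — deliver 2→1: n1:foll/b8/[r]
after 16 — deliver 1→2: ·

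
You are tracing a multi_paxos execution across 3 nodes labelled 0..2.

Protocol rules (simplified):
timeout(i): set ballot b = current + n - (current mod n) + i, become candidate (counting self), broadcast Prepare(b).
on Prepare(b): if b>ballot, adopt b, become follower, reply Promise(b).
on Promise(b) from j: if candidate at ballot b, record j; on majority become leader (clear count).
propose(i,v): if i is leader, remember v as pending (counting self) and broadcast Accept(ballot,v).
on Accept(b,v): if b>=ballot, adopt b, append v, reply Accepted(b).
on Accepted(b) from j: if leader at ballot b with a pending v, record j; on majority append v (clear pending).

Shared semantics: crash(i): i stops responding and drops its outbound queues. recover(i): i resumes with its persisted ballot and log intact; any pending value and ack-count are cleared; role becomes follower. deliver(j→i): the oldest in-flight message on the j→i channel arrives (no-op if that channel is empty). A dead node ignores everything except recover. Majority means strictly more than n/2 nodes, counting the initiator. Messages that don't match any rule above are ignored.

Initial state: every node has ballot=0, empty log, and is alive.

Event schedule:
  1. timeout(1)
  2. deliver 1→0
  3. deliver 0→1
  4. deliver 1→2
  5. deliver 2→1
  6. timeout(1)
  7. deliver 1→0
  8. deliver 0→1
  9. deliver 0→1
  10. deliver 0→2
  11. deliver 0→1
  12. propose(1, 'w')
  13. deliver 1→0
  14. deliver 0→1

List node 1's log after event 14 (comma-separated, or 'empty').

w

after 1 — timeout(1): n1:cand/b4/[-]
after 2 — deliver 1→0: n0:foll/b4/[-]
after 3 — deliver 0→1: n1:lead/b4/[-]
after 4 — deliver 1→2: n2:foll/b4/[-]
after 5 — deliver 2→1: ·
after 6 — timeout(1): n1:cand/b7/[-]
after 7 — deliver 1→0: n0:foll/b7/[-]
after 8 — deliver 0→1: n1:lead/b7/[-]
after 9 — deliver 0→1: ·
after 10 — deliver 0→2: ·
after 11 — deliver 0→1: ·
after 12 — propose(1,'w'): ·
after 13 — deliver 1→0: n0:foll/b7/[w]
after 14 — deliver 0→1: n1:lead/b7/[w]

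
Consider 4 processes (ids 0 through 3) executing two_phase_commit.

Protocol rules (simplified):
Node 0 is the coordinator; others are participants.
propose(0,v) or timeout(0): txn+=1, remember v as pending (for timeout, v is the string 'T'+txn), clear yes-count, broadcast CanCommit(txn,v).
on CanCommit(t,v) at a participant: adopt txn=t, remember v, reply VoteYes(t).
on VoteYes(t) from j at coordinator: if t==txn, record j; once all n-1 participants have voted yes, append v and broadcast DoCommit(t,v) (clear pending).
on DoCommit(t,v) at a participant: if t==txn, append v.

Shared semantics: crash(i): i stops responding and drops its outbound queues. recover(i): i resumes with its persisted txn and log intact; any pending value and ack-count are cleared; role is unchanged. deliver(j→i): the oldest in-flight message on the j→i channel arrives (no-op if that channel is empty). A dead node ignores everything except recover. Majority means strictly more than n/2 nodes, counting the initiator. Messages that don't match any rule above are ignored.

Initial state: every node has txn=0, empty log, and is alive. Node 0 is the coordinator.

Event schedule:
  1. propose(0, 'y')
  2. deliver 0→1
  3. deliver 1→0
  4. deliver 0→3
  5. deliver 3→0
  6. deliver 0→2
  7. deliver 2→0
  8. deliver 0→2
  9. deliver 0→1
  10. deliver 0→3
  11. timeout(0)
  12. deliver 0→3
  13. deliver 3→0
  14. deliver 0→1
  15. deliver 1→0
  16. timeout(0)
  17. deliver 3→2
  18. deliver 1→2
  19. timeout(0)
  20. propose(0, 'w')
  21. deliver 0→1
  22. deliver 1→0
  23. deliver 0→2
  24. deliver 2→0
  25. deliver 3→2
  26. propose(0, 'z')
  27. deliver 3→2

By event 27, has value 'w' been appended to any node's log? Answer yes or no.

[1] propose(0,'y') → N0(coor t1 [-])
[2] deliver 0→1 → N1(part t1 [-])
[3] deliver 1→0 → ∅
[4] deliver 0→3 → N3(part t1 [-])
[5] deliver 3→0 → ∅
[6] deliver 0→2 → N2(part t1 [-])
[7] deliver 2→0 → N0(coor t1 [y])
[8] deliver 0→2 → N2(part t1 [y])
[9] deliver 0→1 → N1(part t1 [y])
[10] deliver 0→3 → N3(part t1 [y])
[11] timeout(0) → N0(coor t2 [y])
[12] deliver 0→3 → N3(part t2 [y])
[13] deliver 3→0 → ∅
[14] deliver 0→1 → N1(part t2 [y])
[15] deliver 1→0 → ∅
[16] timeout(0) → N0(coor t3 [y])
[17] deliver 3→2 → ∅
[18] deliver 1→2 → ∅
[19] timeout(0) → N0(coor t4 [y])
[20] propose(0,'w') → N0(coor t5 [y])
[21] deliver 0→1 → N1(part t3 [y])
[22] deliver 1→0 → ∅
[23] deliver 0→2 → N2(part t2 [y])
[24] deliver 2→0 → ∅
[25] deliver 3→2 → ∅
[26] propose(0,'z') → N0(coor t6 [y])
[27] deliver 3→2 → ∅

no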